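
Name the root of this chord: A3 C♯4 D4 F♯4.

A, C#, D, F# are the tones of a D major seventh chord (D–F#–A–C#), making D the root.

D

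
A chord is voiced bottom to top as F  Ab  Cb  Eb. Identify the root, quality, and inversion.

The pitch classes F, Ab, Cb, Eb arrange in thirds as F–Ab–Cb–Eb: an F half-diminished seventh chord.
The lowest note is F, the root of the chord, so this is root position (figured bass 7).

F half-diminished seventh, root position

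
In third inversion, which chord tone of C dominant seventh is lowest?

In third inversion the seventh is lowest. For C dominant seventh (C–E–G–Bb) that is Bb.

Bb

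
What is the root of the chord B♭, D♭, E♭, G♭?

The distinct letter names are Bb, Db, Eb, Gb. Arranged as a stack of thirds they read Eb–Gb–Bb–Db, so Eb is the root (an Eb minor seventh chord).

Eb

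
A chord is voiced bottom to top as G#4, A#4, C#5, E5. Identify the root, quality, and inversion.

A# half-diminished seventh, third inversion

The distinct note names are G#, A#, C#, E. Stacked in thirds they read A#–C#–E–G#, which is a half-diminished seventh chord on A#.
The lowest note is G#, the seventh of the chord, so this is third inversion (figured bass 4/2).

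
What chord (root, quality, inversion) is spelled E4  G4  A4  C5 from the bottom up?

A minor seventh, second inversion

Reducing to letter names: E, G, A, C. These stack in thirds as A–C–E–G — an A minor seventh chord.
E is the fifth of A minor seventh; fifth in the bass means second inversion (figured bass 4/3).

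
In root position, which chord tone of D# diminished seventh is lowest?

D#

In root position the root is lowest. For D# diminished seventh (D#–F#–A–C) that is D#.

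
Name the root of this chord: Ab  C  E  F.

The distinct letter names are Ab, C, E, F. Arranged as a stack of thirds they read F–Ab–C–E, so F is the root (an F minor-major seventh chord).

F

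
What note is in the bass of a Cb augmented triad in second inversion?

Cb augmented is Cb–Eb–G. Second inversion places the fifth in the bass: G.

G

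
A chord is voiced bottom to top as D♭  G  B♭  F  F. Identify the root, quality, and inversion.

G half-diminished seventh, second inversion

Reducing to letter names: Db, G, Bb, F. These stack in thirds as G–Bb–Db–F — a G half-diminished seventh chord.
The lowest note is Db, the fifth of the chord, so this is second inversion (figured bass 4/3).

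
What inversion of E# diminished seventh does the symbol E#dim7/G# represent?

first inversion

E#dim7/G# means E# diminished seventh with G# in the bass. G# is the third of E# diminished seventh (E#–G#–B–D), so this is first inversion.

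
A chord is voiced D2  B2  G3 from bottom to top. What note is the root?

G

D, B, G are the tones of a G major triad (G–B–D), making G the root.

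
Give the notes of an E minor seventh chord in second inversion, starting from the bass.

Spelling E minor seventh: E–G–B–D. In second inversion the fifth is bass, giving B, D, E, G from the bottom.

B, D, E, G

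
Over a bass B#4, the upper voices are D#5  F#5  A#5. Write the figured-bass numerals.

7

The notes B#, D#, F#, A# stack in thirds as B#–D#–F#–A# — a B# half-diminished seventh chord. The bass B# is the root, so this is root position: figured 7.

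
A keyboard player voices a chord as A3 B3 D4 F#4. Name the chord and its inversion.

Reducing to letter names: A, B, D, F#. These stack in thirds as B–D–F#–A — a B minor seventh chord.
A is the seventh of B minor seventh; seventh in the bass means third inversion (figured bass 4/2).

B minor seventh, third inversion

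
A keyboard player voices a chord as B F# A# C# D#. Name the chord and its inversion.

B major ninth, root position

The distinct note names are B, F#, A#, C#, D#. Stacked in thirds they read B–D#–F#–A#–C#, which is a major ninth chord on B.
With the root (B) in the bass, the chord is in root position.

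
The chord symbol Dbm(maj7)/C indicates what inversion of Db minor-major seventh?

Dbm(maj7)/C means Db minor-major seventh with C in the bass. C is the seventh of Db minor-major seventh (Db–Fb–Ab–C), so this is third inversion.

third inversion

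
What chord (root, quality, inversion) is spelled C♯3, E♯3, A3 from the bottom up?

The distinct note names are C#, E#, A. Stacked in thirds they read A–C#–E#, which is an augmented triad on A.
With the third (C#) in the bass, the chord is in first inversion (figured bass 6).

A augmented, first inversion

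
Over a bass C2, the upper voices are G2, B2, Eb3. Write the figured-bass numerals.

7

The notes C, G, B, Eb stack in thirds as C–Eb–G–B — a C minor-major seventh chord. The bass C is the root, so this is root position: figured 7.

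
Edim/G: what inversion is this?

first inversion

Edim/G means E diminished with G in the bass. G is the third of E diminished (E–G–Bb), so this is first inversion.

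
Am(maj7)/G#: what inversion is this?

Am(maj7)/G# means A minor-major seventh with G# in the bass. G# is the seventh of A minor-major seventh (A–C–E–G#), so this is third inversion.

third inversion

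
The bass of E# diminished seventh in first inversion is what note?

G#

E# diminished seventh is E#–G#–B–D. First inversion places the third in the bass: G#.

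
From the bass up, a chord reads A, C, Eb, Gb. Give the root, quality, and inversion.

The distinct note names are A, C, Eb, Gb. Stacked in thirds they read A–C–Eb–Gb, which is a diminished seventh chord on A.
A is the root of A diminished seventh; root in the bass means root position (figured bass 7).

A diminished seventh, root position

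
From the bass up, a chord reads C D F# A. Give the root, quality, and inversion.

The distinct note names are C, D, F#, A. Stacked in thirds they read D–F#–A–C, which is a dominant seventh chord on D.
C is the seventh of D dominant seventh; seventh in the bass means third inversion (figured bass 4/2).

D dominant seventh, third inversion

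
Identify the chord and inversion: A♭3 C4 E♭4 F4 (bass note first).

F minor seventh, first inversion

The pitch classes Ab, C, Eb, F arrange in thirds as F–Ab–C–Eb: an F minor seventh chord.
The lowest note is Ab, the third of the chord, so this is first inversion (figured bass 6/5).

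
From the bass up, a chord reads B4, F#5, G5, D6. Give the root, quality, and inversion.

G major seventh, first inversion

The pitch classes B, F#, G, D arrange in thirds as G–B–D–F#: a G major seventh chord.
B is the third of G major seventh; third in the bass means first inversion (figured bass 6/5).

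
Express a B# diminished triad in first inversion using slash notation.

First inversion of B# diminished has the third (D#) in the bass. As a slash chord: B#dim/D#.

B#dim/D#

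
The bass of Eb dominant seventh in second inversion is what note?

The fifth of Eb dominant seventh (Eb–G–Bb–Db) is Bb; that is the bass in second inversion.

Bb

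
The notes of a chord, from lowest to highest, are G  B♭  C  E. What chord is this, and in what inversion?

The pitch classes G, Bb, C, E arrange in thirds as C–E–G–Bb: a C dominant seventh chord.
The lowest note is G, the fifth of the chord, so this is second inversion (figured bass 4/3).

C dominant seventh, second inversion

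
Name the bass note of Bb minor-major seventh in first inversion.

In first inversion the third is lowest. For Bb minor-major seventh (Bb–Db–F–A) that is Db.

Db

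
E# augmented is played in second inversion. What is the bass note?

E# augmented is E#–G##–B##. Second inversion places the fifth in the bass: B##.

B##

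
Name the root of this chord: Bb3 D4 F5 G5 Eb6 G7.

Bb, D, F, G, Eb are the tones of an Eb major ninth chord (Eb–G–Bb–D–F), making Eb the root.

Eb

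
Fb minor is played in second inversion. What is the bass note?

Fb minor is Fb–Abb–Cb. Second inversion places the fifth in the bass: Cb.

Cb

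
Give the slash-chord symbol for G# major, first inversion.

First inversion of G# major has the third (B#) in the bass. As a slash chord: G#maj/B#.

G#maj/B#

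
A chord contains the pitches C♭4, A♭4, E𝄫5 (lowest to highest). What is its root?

The distinct letter names are Cb, Ab, Ebb. Arranged as a stack of thirds they read Ab–Cb–Ebb, so Ab is the root (an Ab diminished triad).

Ab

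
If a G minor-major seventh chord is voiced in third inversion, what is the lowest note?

F#

In third inversion the seventh is lowest. For G minor-major seventh (G–Bb–D–F#) that is F#.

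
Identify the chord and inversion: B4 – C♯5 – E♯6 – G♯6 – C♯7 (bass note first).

C# dominant seventh, third inversion

The pitch classes B, C#, E#, G# arrange in thirds as C#–E#–G#–B: a C# dominant seventh chord.
The lowest note is B, the seventh of the chord, so this is third inversion (figured bass 4/2).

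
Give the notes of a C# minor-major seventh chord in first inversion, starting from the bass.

E, G#, B#, C#

C# minor-major seventh is C#–E–G#–B#. First inversion puts the third (E) in the bass, with the remaining tones above: E, G#, B#, C#.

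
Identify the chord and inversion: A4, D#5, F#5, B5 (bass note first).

B dominant seventh, third inversion

The distinct note names are A, D#, F#, B. Stacked in thirds they read B–D#–F#–A, which is a dominant seventh chord on B.
The lowest note is A, the seventh of the chord, so this is third inversion (figured bass 4/2).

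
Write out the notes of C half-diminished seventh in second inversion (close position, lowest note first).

Gb, Bb, C, Eb

The chord tones are C–Eb–Gb–Bb. With the fifth (Gb) lowest for second inversion: Gb, Bb, C, Eb.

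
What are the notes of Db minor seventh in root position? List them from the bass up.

Db, Fb, Ab, Cb

Db minor seventh is Db–Fb–Ab–Cb. Root position puts the root (Db) in the bass, with the remaining tones above: Db, Fb, Ab, Cb.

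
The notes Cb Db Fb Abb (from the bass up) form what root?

The distinct letter names are Cb, Db, Fb, Abb. Arranged as a stack of thirds they read Db–Fb–Abb–Cb, so Db is the root (a Db half-diminished seventh chord).

Db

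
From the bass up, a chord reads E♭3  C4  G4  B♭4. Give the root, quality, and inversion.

C minor seventh, first inversion

The pitch classes Eb, C, G, Bb arrange in thirds as C–Eb–G–Bb: a C minor seventh chord.
The lowest note is Eb, the third of the chord, so this is first inversion (figured bass 6/5).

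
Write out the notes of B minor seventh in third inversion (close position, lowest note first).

A, B, D, F#

B minor seventh is B–D–F#–A. Third inversion puts the seventh (A) in the bass, with the remaining tones above: A, B, D, F#.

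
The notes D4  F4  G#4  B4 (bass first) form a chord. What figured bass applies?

The notes D, F, G#, B stack in thirds as G#–B–D–F — a G# diminished seventh chord. The bass D is the fifth, so this is second inversion: figured 4/3.

4/3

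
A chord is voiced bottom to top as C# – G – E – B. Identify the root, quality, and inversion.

C# half-diminished seventh, root position

Reducing to letter names: C#, G, E, B. These stack in thirds as C#–E–G–B — a C# half-diminished seventh chord.
C# is the root of C# half-diminished seventh; root in the bass means root position (figured bass 7).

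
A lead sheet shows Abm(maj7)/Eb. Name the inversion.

Abm(maj7)/Eb means Ab minor-major seventh with Eb in the bass. Eb is the fifth of Ab minor-major seventh (Ab–Cb–Eb–G), so this is second inversion.

second inversion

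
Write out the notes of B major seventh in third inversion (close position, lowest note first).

The chord tones are B–D#–F#–A#. With the seventh (A#) lowest for third inversion: A#, B, D#, F#.

A#, B, D#, F#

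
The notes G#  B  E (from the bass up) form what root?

E

G#, B, E are the tones of an E major triad (E–G#–B), making E the root.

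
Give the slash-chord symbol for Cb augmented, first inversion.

First inversion of Cb augmented has the third (Eb) in the bass. As a slash chord: Cbaug/Eb.

Cbaug/Eb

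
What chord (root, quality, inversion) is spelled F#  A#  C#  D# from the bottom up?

The distinct note names are F#, A#, C#, D#. Stacked in thirds they read D#–F#–A#–C#, which is a minor seventh chord on D#.
F# is the third of D# minor seventh; third in the bass means first inversion (figured bass 6/5).

D# minor seventh, first inversion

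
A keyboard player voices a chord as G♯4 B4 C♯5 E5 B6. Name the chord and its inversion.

C# minor seventh, second inversion

Reducing to letter names: G#, B, C#, E. These stack in thirds as C#–E–G#–B — a C# minor seventh chord.
The lowest note is G#, the fifth of the chord, so this is second inversion (figured bass 4/3).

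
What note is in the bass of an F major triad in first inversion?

The third of F major (F–A–C) is A; that is the bass in first inversion.

A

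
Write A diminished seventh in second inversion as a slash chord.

Adim7/Eb

Second inversion of A diminished seventh has the fifth (Eb) in the bass. As a slash chord: Adim7/Eb.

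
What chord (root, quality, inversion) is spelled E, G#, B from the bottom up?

Reducing to letter names: E, G#, B. These stack in thirds as E–G#–B — an E major triad.
The lowest note is E, the root of the chord, so this is root position (figured bass 5/3).

E major, root position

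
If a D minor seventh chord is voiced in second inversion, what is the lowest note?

In second inversion the fifth is lowest. For D minor seventh (D–F–A–C) that is A.

A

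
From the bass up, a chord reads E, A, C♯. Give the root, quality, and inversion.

Reducing to letter names: E, A, C#. These stack in thirds as A–C#–E — an A major triad.
The lowest note is E, the fifth of the chord, so this is second inversion (figured bass 6/4).

A major, second inversion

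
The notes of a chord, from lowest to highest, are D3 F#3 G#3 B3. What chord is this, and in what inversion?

G# half-diminished seventh, second inversion

Reducing to letter names: D, F#, G#, B. These stack in thirds as G#–B–D–F# — a G# half-diminished seventh chord.
The lowest note is D, the fifth of the chord, so this is second inversion (figured bass 4/3).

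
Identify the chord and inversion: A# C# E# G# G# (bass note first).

The pitch classes A#, C#, E#, G# arrange in thirds as A#–C#–E#–G#: an A# minor seventh chord.
The lowest note is A#, the root of the chord, so this is root position (figured bass 7).

A# minor seventh, root position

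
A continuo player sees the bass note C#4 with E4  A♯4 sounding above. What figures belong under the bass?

The notes C#, E, A# stack in thirds as A#–C#–E — an A# diminished triad. The bass C# is the third, so this is first inversion: figured 6.

6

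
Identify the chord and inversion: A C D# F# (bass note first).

D# diminished seventh, second inversion

The pitch classes A, C, D#, F# arrange in thirds as D#–F#–A–C: a D# diminished seventh chord.
A is the fifth of D# diminished seventh; fifth in the bass means second inversion (figured bass 4/3).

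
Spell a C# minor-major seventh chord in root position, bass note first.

C#, E, G#, B#

C# minor-major seventh is C#–E–G#–B#. Root position puts the root (C#) in the bass, with the remaining tones above: C#, E, G#, B#.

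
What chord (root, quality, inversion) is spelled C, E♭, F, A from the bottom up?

The pitch classes C, Eb, F, A arrange in thirds as F–A–C–Eb: an F dominant seventh chord.
With the fifth (C) in the bass, the chord is in second inversion (figured bass 4/3).

F dominant seventh, second inversion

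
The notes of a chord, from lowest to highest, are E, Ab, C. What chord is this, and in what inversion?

Ab augmented, second inversion

The pitch classes E, Ab, C arrange in thirds as Ab–C–E: an Ab augmented triad.
E is the fifth of Ab augmented; fifth in the bass means second inversion (figured bass 6/4).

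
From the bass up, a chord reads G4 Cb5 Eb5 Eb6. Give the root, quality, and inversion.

The distinct note names are G, Cb, Eb. Stacked in thirds they read Cb–Eb–G, which is an augmented triad on Cb.
The lowest note is G, the fifth of the chord, so this is second inversion (figured bass 6/4).

Cb augmented, second inversion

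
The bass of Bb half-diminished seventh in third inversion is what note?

Ab

Bb half-diminished seventh is Bb–Db–Fb–Ab. Third inversion places the seventh in the bass: Ab.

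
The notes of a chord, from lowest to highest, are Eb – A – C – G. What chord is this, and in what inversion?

The distinct note names are Eb, A, C, G. Stacked in thirds they read A–C–Eb–G, which is a half-diminished seventh chord on A.
Eb is the fifth of A half-diminished seventh; fifth in the bass means second inversion (figured bass 4/3).

A half-diminished seventh, second inversion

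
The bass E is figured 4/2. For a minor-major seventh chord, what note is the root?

F

The figures 4/2 mean the seventh of the chord is in the bass. If E is the seventh of a minor-major seventh chord, the root is F (chord tones F–Ab–C–E).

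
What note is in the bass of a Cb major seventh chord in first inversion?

The third of Cb major seventh (Cb–Eb–Gb–Bb) is Eb; that is the bass in first inversion.

Eb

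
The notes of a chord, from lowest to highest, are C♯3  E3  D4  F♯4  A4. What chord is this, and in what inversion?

Reducing to letter names: C#, E, D, F#, A. These stack in thirds as D–F#–A–C#–E — a D major ninth chord.
C# is the seventh of D major ninth; seventh in the bass means third inversion.

D major ninth, third inversion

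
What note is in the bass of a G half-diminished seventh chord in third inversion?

In third inversion the seventh is lowest. For G half-diminished seventh (G–Bb–Db–F) that is F.

F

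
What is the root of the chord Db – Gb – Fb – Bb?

The distinct letter names are Db, Gb, Fb, Bb. Arranged as a stack of thirds they read Gb–Bb–Db–Fb, so Gb is the root (a Gb dominant seventh chord).

Gb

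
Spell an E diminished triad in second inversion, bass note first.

Bb, E, G

Spelling E diminished: E–G–Bb. In second inversion the fifth is bass, giving Bb, E, G from the bottom.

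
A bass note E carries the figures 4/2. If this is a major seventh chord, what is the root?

F

The figures 4/2 mean the seventh of the chord is in the bass. If E is the seventh of a major seventh chord, the root is F (chord tones F–A–C–E).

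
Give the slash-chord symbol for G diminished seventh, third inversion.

Third inversion of G diminished seventh has the seventh (Fb) in the bass. As a slash chord: Gdim7/Fb.

Gdim7/Fb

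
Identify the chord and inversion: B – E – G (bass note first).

E minor, second inversion

The distinct note names are B, E, G. Stacked in thirds they read E–G–B, which is a minor triad on E.
B is the fifth of E minor; fifth in the bass means second inversion (figured bass 6/4).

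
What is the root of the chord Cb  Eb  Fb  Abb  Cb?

Cb, Eb, Fb, Abb are the tones of an Fb minor-major seventh chord (Fb–Abb–Cb–Eb), making Fb the root.

Fb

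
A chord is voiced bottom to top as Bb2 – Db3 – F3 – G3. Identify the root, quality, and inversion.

The distinct note names are Bb, Db, F, G. Stacked in thirds they read G–Bb–Db–F, which is a half-diminished seventh chord on G.
With the third (Bb) in the bass, the chord is in first inversion (figured bass 6/5).

G half-diminished seventh, first inversion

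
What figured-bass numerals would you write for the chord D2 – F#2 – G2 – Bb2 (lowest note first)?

The notes D, F#, G, Bb stack in thirds as G–Bb–D–F# — a G minor-major seventh chord. The bass D is the fifth, so this is second inversion: figured 4/3.

4/3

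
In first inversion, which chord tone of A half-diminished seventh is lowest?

A half-diminished seventh is A–C–Eb–G. First inversion places the third in the bass: C.

C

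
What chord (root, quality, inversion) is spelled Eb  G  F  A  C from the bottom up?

F dominant ninth, third inversion

The distinct note names are Eb, G, F, A, C. Stacked in thirds they read F–A–C–Eb–G, which is a dominant ninth chord on F.
Eb is the seventh of F dominant ninth; seventh in the bass means third inversion.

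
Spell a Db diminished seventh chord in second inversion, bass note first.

The chord tones are Db–Fb–Abb–Cbb. With the fifth (Abb) lowest for second inversion: Abb, Cbb, Db, Fb.

Abb, Cbb, Db, Fb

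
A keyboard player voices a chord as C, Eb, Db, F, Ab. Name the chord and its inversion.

Db major ninth, third inversion

The distinct note names are C, Eb, Db, F, Ab. Stacked in thirds they read Db–F–Ab–C–Eb, which is a major ninth chord on Db.
The lowest note is C, the seventh of the chord, so this is third inversion.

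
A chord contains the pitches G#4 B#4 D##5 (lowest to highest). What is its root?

G#

Reordering G#, B#, D## into stacked thirds gives G#–B#–D##; the bottom of that stack, G#, is the root.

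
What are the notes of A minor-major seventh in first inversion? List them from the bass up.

C, E, G#, A

Spelling A minor-major seventh: A–C–E–G#. In first inversion the third is bass, giving C, E, G#, A from the bottom.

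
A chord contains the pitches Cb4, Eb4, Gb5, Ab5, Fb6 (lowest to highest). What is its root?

The distinct letter names are Cb, Eb, Gb, Ab, Fb. Arranged as a stack of thirds they read Fb–Ab–Cb–Eb–Gb, so Fb is the root (an Fb major ninth chord).

Fb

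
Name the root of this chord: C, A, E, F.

C, A, E, F are the tones of an F major seventh chord (F–A–C–E), making F the root.

F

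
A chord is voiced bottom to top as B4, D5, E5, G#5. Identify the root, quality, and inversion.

The distinct note names are B, D, E, G#. Stacked in thirds they read E–G#–B–D, which is a dominant seventh chord on E.
B is the fifth of E dominant seventh; fifth in the bass means second inversion (figured bass 4/3).

E dominant seventh, second inversion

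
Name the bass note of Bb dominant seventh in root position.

Bb

In root position the root is lowest. For Bb dominant seventh (Bb–D–F–Ab) that is Bb.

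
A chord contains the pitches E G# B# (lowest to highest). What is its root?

E, G#, B# are the tones of an E augmented triad (E–G#–B#), making E the root.

E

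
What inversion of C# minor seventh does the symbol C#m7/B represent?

C#m7/B means C# minor seventh with B in the bass. B is the seventh of C# minor seventh (C#–E–G#–B), so this is third inversion.

third inversion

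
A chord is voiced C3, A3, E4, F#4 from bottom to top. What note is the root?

The distinct letter names are C, A, E, F#. Arranged as a stack of thirds they read F#–A–C–E, so F# is the root (an F# half-diminished seventh chord).

F#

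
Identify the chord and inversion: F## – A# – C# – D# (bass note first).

D# dominant seventh, first inversion

The pitch classes F##, A#, C#, D# arrange in thirds as D#–F##–A#–C#: a D# dominant seventh chord.
With the third (F##) in the bass, the chord is in first inversion (figured bass 6/5).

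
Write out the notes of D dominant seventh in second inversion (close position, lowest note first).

D dominant seventh is D–F#–A–C. Second inversion puts the fifth (A) in the bass, with the remaining tones above: A, C, D, F#.

A, C, D, F#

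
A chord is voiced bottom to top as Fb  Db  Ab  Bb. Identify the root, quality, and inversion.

Reducing to letter names: Fb, Db, Ab, Bb. These stack in thirds as Bb–Db–Fb–Ab — a Bb half-diminished seventh chord.
Fb is the fifth of Bb half-diminished seventh; fifth in the bass means second inversion (figured bass 4/3).

Bb half-diminished seventh, second inversion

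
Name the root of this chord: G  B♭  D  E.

E

G, Bb, D, E are the tones of an E half-diminished seventh chord (E–G–Bb–D), making E the root.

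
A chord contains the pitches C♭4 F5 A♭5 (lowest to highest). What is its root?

Reordering Cb, F, Ab into stacked thirds gives F–Ab–Cb; the bottom of that stack, F, is the root.

F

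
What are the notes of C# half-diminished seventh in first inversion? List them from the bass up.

Spelling C# half-diminished seventh: C#–E–G–B. In first inversion the third is bass, giving E, G, B, C# from the bottom.

E, G, B, C#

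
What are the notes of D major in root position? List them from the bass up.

The chord tones are D–F#–A. With the root (D) lowest for root position: D, F#, A.

D, F#, A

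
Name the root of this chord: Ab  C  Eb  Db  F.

Db

Ab, C, Eb, Db, F are the tones of a Db major ninth chord (Db–F–Ab–C–Eb), making Db the root.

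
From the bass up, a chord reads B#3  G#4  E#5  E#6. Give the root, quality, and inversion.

E# minor, second inversion

Reducing to letter names: B#, G#, E#. These stack in thirds as E#–G#–B# — an E# minor triad.
The lowest note is B#, the fifth of the chord, so this is second inversion (figured bass 6/4).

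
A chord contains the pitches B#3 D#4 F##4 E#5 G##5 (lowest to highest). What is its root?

E#

The distinct letter names are B#, D#, F##, E#, G##. Arranged as a stack of thirds they read E#–G##–B#–D#–F##, so E# is the root (an E# dominant ninth chord).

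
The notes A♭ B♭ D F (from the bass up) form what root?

Bb

Ab, Bb, D, F are the tones of a Bb dominant seventh chord (Bb–D–F–Ab), making Bb the root.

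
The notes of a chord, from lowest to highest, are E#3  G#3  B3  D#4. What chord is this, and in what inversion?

Reducing to letter names: E#, G#, B, D#. These stack in thirds as E#–G#–B–D# — an E# half-diminished seventh chord.
E# is the root of E# half-diminished seventh; root in the bass means root position (figured bass 7).

E# half-diminished seventh, root position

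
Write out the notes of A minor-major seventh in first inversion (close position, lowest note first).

A minor-major seventh is A–C–E–G#. First inversion puts the third (C) in the bass, with the remaining tones above: C, E, G#, A.

C, E, G#, A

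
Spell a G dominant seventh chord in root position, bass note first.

G dominant seventh is G–B–D–F. Root position puts the root (G) in the bass, with the remaining tones above: G, B, D, F.

G, B, D, F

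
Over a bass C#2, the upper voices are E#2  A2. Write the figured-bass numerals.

6

The notes C#, E#, A stack in thirds as A–C#–E# — an A augmented triad. The bass C# is the third, so this is first inversion: figured 6.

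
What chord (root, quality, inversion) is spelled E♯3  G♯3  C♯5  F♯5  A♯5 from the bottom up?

F# major ninth, third inversion

Reducing to letter names: E#, G#, C#, F#, A#. These stack in thirds as F#–A#–C#–E#–G# — an F# major ninth chord.
The lowest note is E#, the seventh of the chord, so this is third inversion.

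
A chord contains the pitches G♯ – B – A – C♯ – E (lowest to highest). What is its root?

A

G#, B, A, C#, E are the tones of an A major ninth chord (A–C#–E–G#–B), making A the root.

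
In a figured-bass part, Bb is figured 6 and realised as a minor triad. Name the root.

G

The figures 6 mean the third of the chord is in the bass. If Bb is the third of a minor triad, the root is G (chord tones G–Bb–D).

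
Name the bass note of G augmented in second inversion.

The fifth of G augmented (G–B–D#) is D#; that is the bass in second inversion.

D#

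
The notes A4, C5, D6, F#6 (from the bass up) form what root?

The distinct letter names are A, C, D, F#. Arranged as a stack of thirds they read D–F#–A–C, so D is the root (a D dominant seventh chord).

D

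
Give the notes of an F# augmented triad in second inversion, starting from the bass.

The chord tones are F#–A#–C##. With the fifth (C##) lowest for second inversion: C##, F#, A#.

C##, F#, A#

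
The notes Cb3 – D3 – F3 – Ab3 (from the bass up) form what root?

D

Cb, D, F, Ab are the tones of a D diminished seventh chord (D–F–Ab–Cb), making D the root.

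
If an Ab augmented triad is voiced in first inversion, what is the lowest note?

The third of Ab augmented (Ab–C–E) is C; that is the bass in first inversion.

C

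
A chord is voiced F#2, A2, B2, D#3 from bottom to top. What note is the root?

B

F#, A, B, D# are the tones of a B dominant seventh chord (B–D#–F#–A), making B the root.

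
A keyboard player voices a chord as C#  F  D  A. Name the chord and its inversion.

D minor-major seventh, third inversion

Reducing to letter names: C#, F, D, A. These stack in thirds as D–F–A–C# — a D minor-major seventh chord.
C# is the seventh of D minor-major seventh; seventh in the bass means third inversion (figured bass 4/2).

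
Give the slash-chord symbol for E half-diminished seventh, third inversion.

Third inversion of E half-diminished seventh has the seventh (D) in the bass. As a slash chord: Eø7/D.

Eø7/D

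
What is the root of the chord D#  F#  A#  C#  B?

Reordering D#, F#, A#, C#, B into stacked thirds gives B–D#–F#–A#–C#; the bottom of that stack, B, is the root.

B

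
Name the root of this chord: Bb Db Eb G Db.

The distinct letter names are Bb, Db, Eb, G. Arranged as a stack of thirds they read Eb–G–Bb–Db, so Eb is the root (an Eb dominant seventh chord).

Eb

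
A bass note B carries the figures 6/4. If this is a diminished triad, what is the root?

E#

The figures 6/4 mean the fifth of the chord is in the bass. If B is the fifth of a diminished triad, the root is E# (chord tones E#–G#–B).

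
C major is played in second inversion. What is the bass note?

G

C major is C–E–G. Second inversion places the fifth in the bass: G.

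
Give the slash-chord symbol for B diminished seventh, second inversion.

Second inversion of B diminished seventh has the fifth (F) in the bass. As a slash chord: Bdim7/F.

Bdim7/F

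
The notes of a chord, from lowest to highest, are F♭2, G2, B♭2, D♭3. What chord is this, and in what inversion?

G diminished seventh, third inversion

The pitch classes Fb, G, Bb, Db arrange in thirds as G–Bb–Db–Fb: a G diminished seventh chord.
The lowest note is Fb, the seventh of the chord, so this is third inversion (figured bass 4/2).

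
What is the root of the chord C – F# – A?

F#

Reordering C, F#, A into stacked thirds gives F#–A–C; the bottom of that stack, F#, is the root.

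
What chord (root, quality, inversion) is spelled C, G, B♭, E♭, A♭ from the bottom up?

Reducing to letter names: C, G, Bb, Eb, Ab. These stack in thirds as Ab–C–Eb–G–Bb — an Ab major ninth chord.
The lowest note is C, the third of the chord, so this is first inversion.

Ab major ninth, first inversion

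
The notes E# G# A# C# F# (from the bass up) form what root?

E#, G#, A#, C#, F# are the tones of an F# major ninth chord (F#–A#–C#–E#–G#), making F# the root.

F#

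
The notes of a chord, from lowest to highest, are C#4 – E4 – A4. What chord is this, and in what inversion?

A major, first inversion

Reducing to letter names: C#, E, A. These stack in thirds as A–C#–E — an A major triad.
With the third (C#) in the bass, the chord is in first inversion (figured bass 6).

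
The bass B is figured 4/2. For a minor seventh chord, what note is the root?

The figures 4/2 mean the seventh of the chord is in the bass. If B is the seventh of a minor seventh chord, the root is C# (chord tones C#–E–G#–B).

C#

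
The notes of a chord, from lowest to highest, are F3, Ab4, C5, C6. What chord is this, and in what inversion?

F minor, root position

The pitch classes F, Ab, C arrange in thirds as F–Ab–C: an F minor triad.
With the root (F) in the bass, the chord is in root position (figured bass 5/3).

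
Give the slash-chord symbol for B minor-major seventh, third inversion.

Bm(maj7)/A#

Third inversion of B minor-major seventh has the seventh (A#) in the bass. As a slash chord: Bm(maj7)/A#.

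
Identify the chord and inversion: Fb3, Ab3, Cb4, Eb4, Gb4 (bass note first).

Fb major ninth, root position

The pitch classes Fb, Ab, Cb, Eb, Gb arrange in thirds as Fb–Ab–Cb–Eb–Gb: an Fb major ninth chord.
The lowest note is Fb, the root of the chord, so this is root position.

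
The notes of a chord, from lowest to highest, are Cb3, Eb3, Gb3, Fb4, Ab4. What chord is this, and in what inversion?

The distinct note names are Cb, Eb, Gb, Fb, Ab. Stacked in thirds they read Fb–Ab–Cb–Eb–Gb, which is a major ninth chord on Fb.
With the fifth (Cb) in the bass, the chord is in second inversion.

Fb major ninth, second inversion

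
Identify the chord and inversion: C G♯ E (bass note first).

The distinct note names are C, G#, E. Stacked in thirds they read C–E–G#, which is an augmented triad on C.
The lowest note is C, the root of the chord, so this is root position (figured bass 5/3).

C augmented, root position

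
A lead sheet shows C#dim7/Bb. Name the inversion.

C#dim7/Bb means C# diminished seventh with Bb in the bass. Bb is the seventh of C# diminished seventh (C#–E–G–Bb), so this is third inversion.

third inversion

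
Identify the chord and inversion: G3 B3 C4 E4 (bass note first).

C major seventh, second inversion

The distinct note names are G, B, C, E. Stacked in thirds they read C–E–G–B, which is a major seventh chord on C.
G is the fifth of C major seventh; fifth in the bass means second inversion (figured bass 4/3).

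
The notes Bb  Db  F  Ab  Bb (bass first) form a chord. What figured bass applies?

7

The notes Bb, Db, F, Ab stack in thirds as Bb–Db–F–Ab — a Bb minor seventh chord. The bass Bb is the root, so this is root position: figured 7.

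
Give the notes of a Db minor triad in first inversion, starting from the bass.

The chord tones are Db–Fb–Ab. With the third (Fb) lowest for first inversion: Fb, Ab, Db.

Fb, Ab, Db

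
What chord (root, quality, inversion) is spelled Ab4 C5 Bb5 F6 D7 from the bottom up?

Bb dominant ninth, third inversion

Reducing to letter names: Ab, C, Bb, F, D. These stack in thirds as Bb–D–F–Ab–C — a Bb dominant ninth chord.
Ab is the seventh of Bb dominant ninth; seventh in the bass means third inversion.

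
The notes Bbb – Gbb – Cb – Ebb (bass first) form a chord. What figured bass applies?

4/2

The notes Bbb, Gbb, Cb, Ebb stack in thirds as Cb–Ebb–Gbb–Bbb — a Cb half-diminished seventh chord. The bass Bbb is the seventh, so this is third inversion: figured 4/2.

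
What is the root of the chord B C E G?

C

Reordering B, C, E, G into stacked thirds gives C–E–G–B; the bottom of that stack, C, is the root.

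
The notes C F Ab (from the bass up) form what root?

The distinct letter names are C, F, Ab. Arranged as a stack of thirds they read F–Ab–C, so F is the root (an F minor triad).

F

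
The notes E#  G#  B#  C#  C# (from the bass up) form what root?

C#

The distinct letter names are E#, G#, B#, C#. Arranged as a stack of thirds they read C#–E#–G#–B#, so C# is the root (a C# major seventh chord).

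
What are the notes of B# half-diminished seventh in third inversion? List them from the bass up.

A#, B#, D#, F#

B# half-diminished seventh is B#–D#–F#–A#. Third inversion puts the seventh (A#) in the bass, with the remaining tones above: A#, B#, D#, F#.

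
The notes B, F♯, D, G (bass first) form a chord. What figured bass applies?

The notes B, F#, D, G stack in thirds as G–B–D–F# — a G major seventh chord. The bass B is the third, so this is first inversion: figured 6/5.

6/5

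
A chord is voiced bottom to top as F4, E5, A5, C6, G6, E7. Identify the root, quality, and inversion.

F major ninth, root position

The distinct note names are F, E, A, C, G. Stacked in thirds they read F–A–C–E–G, which is a major ninth chord on F.
With the root (F) in the bass, the chord is in root position.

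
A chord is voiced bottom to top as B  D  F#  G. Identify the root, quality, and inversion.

The distinct note names are B, D, F#, G. Stacked in thirds they read G–B–D–F#, which is a major seventh chord on G.
B is the third of G major seventh; third in the bass means first inversion (figured bass 6/5).

G major seventh, first inversion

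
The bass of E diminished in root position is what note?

E

The root of E diminished (E–G–Bb) is E; that is the bass in root position.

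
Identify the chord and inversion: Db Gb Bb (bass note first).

The distinct note names are Db, Gb, Bb. Stacked in thirds they read Gb–Bb–Db, which is a major triad on Gb.
Db is the fifth of Gb major; fifth in the bass means second inversion (figured bass 6/4).

Gb major, second inversion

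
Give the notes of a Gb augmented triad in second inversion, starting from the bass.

Spelling Gb augmented: Gb–Bb–D. In second inversion the fifth is bass, giving D, Gb, Bb from the bottom.

D, Gb, Bb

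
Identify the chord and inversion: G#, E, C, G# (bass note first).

The distinct note names are G#, E, C. Stacked in thirds they read C–E–G#, which is an augmented triad on C.
The lowest note is G#, the fifth of the chord, so this is second inversion (figured bass 6/4).

C augmented, second inversion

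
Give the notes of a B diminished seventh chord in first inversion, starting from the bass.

D, F, Ab, B

Spelling B diminished seventh: B–D–F–Ab. In first inversion the third is bass, giving D, F, Ab, B from the bottom.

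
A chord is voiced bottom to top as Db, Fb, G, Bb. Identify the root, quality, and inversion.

G diminished seventh, second inversion

The distinct note names are Db, Fb, G, Bb. Stacked in thirds they read G–Bb–Db–Fb, which is a diminished seventh chord on G.
With the fifth (Db) in the bass, the chord is in second inversion (figured bass 4/3).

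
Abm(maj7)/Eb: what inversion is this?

second inversion

Abm(maj7)/Eb means Ab minor-major seventh with Eb in the bass. Eb is the fifth of Ab minor-major seventh (Ab–Cb–Eb–G), so this is second inversion.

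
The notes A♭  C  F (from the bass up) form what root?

The distinct letter names are Ab, C, F. Arranged as a stack of thirds they read F–Ab–C, so F is the root (an F minor triad).

F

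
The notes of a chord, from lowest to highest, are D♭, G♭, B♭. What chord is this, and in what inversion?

Reducing to letter names: Db, Gb, Bb. These stack in thirds as Gb–Bb–Db — a Gb major triad.
With the fifth (Db) in the bass, the chord is in second inversion (figured bass 6/4).

Gb major, second inversion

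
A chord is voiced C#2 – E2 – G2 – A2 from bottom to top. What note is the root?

A

The distinct letter names are C#, E, G, A. Arranged as a stack of thirds they read A–C#–E–G, so A is the root (an A dominant seventh chord).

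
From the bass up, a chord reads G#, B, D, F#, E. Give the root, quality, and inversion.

Reducing to letter names: G#, B, D, F#, E. These stack in thirds as E–G#–B–D–F# — an E dominant ninth chord.
The lowest note is G#, the third of the chord, so this is first inversion.

E dominant ninth, first inversion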